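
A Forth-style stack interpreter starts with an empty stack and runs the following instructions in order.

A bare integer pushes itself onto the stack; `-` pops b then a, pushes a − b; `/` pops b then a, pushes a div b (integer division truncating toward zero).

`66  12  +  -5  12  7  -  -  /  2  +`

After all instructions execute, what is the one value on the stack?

66 -> 66
12 -> 66 12
+  -> 78
-5 -> 78 -5
12 -> 78 -5 12
7  -> 78 -5 12 7
-  -> 78 -5 5
-  -> 78 -10
/  -> -7
2  -> -7 2
+  -> -5

-5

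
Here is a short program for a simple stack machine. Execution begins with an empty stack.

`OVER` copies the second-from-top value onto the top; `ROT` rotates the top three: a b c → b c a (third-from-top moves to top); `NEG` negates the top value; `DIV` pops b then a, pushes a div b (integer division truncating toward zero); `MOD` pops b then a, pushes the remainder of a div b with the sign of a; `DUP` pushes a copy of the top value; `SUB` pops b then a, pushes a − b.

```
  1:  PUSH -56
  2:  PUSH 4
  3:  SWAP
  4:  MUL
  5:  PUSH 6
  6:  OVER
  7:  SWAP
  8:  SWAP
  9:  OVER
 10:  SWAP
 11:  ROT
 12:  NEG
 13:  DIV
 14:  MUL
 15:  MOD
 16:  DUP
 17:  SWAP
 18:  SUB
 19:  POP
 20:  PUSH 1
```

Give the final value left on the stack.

PUSH -56  -56
PUSH 4    -56 4
SWAP      4 -56
MUL       -224
PUSH 6    -224 6
OVER      -224 6 -224
SWAP      -224 -224 6
SWAP      -224 6 -224
OVER      -224 6 -224 6
SWAP      -224 6 6 -224
ROT       -224 6 -224 6
NEG       -224 6 -224 -6
DIV       -224 6 37
MUL       -224 222
MOD       -2
DUP       -2 -2
SWAP      -2 -2
SUB       0
POP       (empty)
PUSH 1    1

1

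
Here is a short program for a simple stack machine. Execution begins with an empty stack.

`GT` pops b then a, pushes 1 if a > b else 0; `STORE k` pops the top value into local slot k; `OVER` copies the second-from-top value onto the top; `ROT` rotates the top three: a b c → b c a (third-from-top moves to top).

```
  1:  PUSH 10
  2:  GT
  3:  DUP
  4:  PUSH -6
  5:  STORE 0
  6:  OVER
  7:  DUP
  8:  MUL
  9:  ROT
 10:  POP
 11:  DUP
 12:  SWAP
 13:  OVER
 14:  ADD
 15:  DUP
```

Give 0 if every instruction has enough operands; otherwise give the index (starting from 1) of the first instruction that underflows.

2

PUSH 10 -> [10]
GT  — needs 2 operands, stack has 1 → underflow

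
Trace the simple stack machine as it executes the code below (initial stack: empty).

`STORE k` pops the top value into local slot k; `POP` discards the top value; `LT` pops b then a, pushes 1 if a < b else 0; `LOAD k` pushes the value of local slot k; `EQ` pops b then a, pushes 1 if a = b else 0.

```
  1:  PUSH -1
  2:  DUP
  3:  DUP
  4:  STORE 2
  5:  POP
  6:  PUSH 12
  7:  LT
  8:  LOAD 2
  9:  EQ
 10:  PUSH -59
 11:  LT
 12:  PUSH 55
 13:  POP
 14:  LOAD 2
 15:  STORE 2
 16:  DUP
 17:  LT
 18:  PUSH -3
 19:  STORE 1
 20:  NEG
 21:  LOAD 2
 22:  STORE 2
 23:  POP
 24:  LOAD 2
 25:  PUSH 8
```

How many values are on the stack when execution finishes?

2

PUSH -1   [-1]
DUP       [-1, -1]
DUP       [-1, -1, -1]
STORE 2   [-1, -1]
POP       [-1]
PUSH 12   [-1, 12]
LT        [1]
LOAD 2    [1, -1]
EQ        [0]
PUSH -59  [0, -59]
LT        [0]
PUSH 55   [0, 55]
POP       [0]
LOAD 2    [0, -1]
STORE 2   [0]
DUP       [0, 0]
LT        [0]
PUSH -3   [0, -3]
STORE 1   [0]
NEG       [0]
LOAD 2    [0, -1]
STORE 2   [0]
POP       []
LOAD 2    [-1]
PUSH 8    [-1, 8]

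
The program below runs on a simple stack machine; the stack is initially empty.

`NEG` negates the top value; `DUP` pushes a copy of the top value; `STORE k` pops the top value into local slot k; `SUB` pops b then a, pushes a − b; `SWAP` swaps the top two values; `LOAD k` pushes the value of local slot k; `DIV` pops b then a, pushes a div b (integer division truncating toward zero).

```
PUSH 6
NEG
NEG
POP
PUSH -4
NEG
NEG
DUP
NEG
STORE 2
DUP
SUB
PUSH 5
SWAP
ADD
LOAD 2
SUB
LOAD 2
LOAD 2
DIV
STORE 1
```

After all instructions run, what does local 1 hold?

1

PUSH 6  : [6]
NEG     : [-6]
NEG     : [6]
POP     : []
PUSH -4 : [-4]
NEG     : [4]
NEG     : [-4]
DUP     : [-4, -4]
NEG     : [-4, 4]
STORE 2 : [-4]
DUP     : [-4, -4]
SUB     : [0]
PUSH 5  : [0, 5]
SWAP    : [5, 0]
ADD     : [5]
LOAD 2  : [5, 4]
SUB     : [1]
LOAD 2  : [1, 4]
LOAD 2  : [1, 4, 4]
DIV     : [1, 1]
STORE 1 : [1]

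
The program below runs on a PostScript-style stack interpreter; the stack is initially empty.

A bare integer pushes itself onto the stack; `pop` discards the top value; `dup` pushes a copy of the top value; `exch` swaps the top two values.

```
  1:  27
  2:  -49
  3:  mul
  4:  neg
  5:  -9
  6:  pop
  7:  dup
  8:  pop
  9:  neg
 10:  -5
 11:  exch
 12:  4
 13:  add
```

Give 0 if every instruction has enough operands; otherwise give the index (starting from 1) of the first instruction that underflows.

27   -> 27
-49  -> 27 -49
mul  -> -1323
neg  -> 1323
-9   -> 1323 -9
pop  -> 1323
dup  -> 1323 1323
pop  -> 1323
neg  -> -1323
-5   -> -1323 -5
exch -> -5 -1323
4    -> -5 -1323 4
add  -> -5 -1319

0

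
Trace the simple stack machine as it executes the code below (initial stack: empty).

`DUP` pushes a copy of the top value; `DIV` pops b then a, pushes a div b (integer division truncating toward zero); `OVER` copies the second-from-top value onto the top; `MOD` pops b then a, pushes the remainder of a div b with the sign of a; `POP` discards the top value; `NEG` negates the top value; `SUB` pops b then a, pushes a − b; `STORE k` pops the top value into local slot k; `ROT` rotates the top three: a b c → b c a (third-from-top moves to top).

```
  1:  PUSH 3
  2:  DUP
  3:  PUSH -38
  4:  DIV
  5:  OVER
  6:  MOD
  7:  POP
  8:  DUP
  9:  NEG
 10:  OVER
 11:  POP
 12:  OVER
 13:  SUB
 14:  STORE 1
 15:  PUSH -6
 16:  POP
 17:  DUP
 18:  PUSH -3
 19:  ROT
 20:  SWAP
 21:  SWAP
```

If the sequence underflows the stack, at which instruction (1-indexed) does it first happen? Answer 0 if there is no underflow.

0

PUSH 3   → 3
DUP      → 3 3
PUSH -38 → 3 3 -38
DIV      → 3 0
OVER     → 3 0 3
MOD      → 3 0
POP      → 3
DUP      → 3 3
NEG      → 3 -3
OVER     → 3 -3 3
POP      → 3 -3
OVER     → 3 -3 3
SUB      → 3 -6
STORE 1  → 3
PUSH -6  → 3 -6
POP      → 3
DUP      → 3 3
PUSH -3  → 3 3 -3
ROT      → 3 -3 3
SWAP     → 3 3 -3
SWAP     → 3 -3 3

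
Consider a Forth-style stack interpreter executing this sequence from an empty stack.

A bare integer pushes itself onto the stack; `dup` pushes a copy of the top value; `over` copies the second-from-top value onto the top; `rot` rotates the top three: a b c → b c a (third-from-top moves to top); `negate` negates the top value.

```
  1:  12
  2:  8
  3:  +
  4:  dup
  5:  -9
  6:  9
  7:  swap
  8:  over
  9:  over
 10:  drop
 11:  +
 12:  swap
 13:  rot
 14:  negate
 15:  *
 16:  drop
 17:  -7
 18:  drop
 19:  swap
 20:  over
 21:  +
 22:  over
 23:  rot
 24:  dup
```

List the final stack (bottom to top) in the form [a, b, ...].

12     → 12
8      → 12 8
+      → 20
dup    → 20 20
-9     → 20 20 -9
9      → 20 20 -9 9
swap   → 20 20 9 -9
over   → 20 20 9 -9 9
over   → 20 20 9 -9 9 -9
drop   → 20 20 9 -9 9
+      → 20 20 9 0
swap   → 20 20 0 9
rot    → 20 0 9 20
negate → 20 0 9 -20
*      → 20 0 -180
drop   → 20 0
-7     → 20 0 -7
drop   → 20 0
swap   → 0 20
over   → 0 20 0
+      → 0 20
over   → 0 20 0
rot    → 20 0 0
dup    → 20 0 0 0

[20, 0, 0, 0]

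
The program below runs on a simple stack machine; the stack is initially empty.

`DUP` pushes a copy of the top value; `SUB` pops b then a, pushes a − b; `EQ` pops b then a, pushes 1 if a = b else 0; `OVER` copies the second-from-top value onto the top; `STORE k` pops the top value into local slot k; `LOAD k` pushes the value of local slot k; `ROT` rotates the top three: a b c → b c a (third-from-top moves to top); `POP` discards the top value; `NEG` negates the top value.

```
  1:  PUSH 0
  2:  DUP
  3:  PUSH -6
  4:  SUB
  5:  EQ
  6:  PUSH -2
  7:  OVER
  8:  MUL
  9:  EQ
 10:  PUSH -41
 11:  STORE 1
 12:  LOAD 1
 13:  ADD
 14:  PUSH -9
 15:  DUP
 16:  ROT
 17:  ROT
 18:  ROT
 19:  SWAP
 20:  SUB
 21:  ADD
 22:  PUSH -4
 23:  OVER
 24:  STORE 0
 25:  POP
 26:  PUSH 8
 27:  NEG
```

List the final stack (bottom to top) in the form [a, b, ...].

PUSH 0    0
DUP       0 0
PUSH -6   0 0 -6
SUB       0 6
EQ        0
PUSH -2   0 -2
OVER      0 -2 0
MUL       0 0
EQ        1
PUSH -41  1 -41
STORE 1   1
LOAD 1    1 -41
ADD       -40
PUSH -9   -40 -9
DUP       -40 -9 -9
ROT       -9 -9 -40
ROT       -9 -40 -9
ROT       -40 -9 -9
SWAP      -40 -9 -9
SUB       -40 0
ADD       -40
PUSH -4   -40 -4
OVER      -40 -4 -40
STORE 0   -40 -4
POP       -40
PUSH 8    -40 8
NEG       -40 -8

[-40, -8]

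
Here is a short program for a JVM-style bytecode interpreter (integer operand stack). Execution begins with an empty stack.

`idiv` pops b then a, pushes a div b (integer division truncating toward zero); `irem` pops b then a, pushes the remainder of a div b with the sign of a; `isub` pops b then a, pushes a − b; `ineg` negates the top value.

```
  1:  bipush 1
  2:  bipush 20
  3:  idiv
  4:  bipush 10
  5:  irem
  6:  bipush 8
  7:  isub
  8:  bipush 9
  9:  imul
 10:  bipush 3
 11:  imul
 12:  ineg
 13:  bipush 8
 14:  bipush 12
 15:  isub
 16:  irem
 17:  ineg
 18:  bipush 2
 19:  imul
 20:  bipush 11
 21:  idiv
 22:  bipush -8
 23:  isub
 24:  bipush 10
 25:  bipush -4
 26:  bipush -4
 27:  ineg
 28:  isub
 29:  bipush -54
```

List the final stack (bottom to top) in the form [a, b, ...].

bipush 1   → [1]
bipush 20  → [1, 20]
idiv       → [0]
bipush 10  → [0, 10]
irem       → [0]
bipush 8   → [0, 8]
isub       → [-8]
bipush 9   → [-8, 9]
imul       → [-72]
bipush 3   → [-72, 3]
imul       → [-216]
ineg       → [216]
bipush 8   → [216, 8]
bipush 12  → [216, 8, 12]
isub       → [216, -4]
irem       → [0]
ineg       → [0]
bipush 2   → [0, 2]
imul       → [0]
bipush 11  → [0, 11]
idiv       → [0]
bipush -8  → [0, -8]
isub       → [8]
bipush 10  → [8, 10]
bipush -4  → [8, 10, -4]
bipush -4  → [8, 10, -4, -4]
ineg       → [8, 10, -4, 4]
isub       → [8, 10, -8]
bipush -54 → [8, 10, -8, -54]

[8, 10, -8, -54]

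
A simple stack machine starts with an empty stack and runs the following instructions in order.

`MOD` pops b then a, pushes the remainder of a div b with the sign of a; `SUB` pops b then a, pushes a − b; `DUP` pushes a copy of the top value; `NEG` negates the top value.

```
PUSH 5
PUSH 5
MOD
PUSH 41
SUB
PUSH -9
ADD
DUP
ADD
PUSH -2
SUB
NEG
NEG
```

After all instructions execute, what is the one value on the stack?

PUSH 5   [5]
PUSH 5   [5, 5]
MOD      [0]
PUSH 41  [0, 41]
SUB      [-41]
PUSH -9  [-41, -9]
ADD      [-50]
DUP      [-50, -50]
ADD      [-100]
PUSH -2  [-100, -2]
SUB      [-98]
NEG      [98]
NEG      [-98]

-98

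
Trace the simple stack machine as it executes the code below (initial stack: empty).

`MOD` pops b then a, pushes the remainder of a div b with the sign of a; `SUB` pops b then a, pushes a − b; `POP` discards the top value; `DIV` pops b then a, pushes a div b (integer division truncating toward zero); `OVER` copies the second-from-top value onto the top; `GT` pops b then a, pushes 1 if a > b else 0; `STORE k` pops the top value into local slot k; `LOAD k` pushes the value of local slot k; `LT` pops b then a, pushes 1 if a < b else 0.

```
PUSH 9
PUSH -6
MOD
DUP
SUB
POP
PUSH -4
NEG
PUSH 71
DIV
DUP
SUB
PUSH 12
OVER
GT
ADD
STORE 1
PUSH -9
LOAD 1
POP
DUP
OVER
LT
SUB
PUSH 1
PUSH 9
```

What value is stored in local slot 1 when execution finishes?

1

PUSH 9  → 9
PUSH -6 → 9 -6
MOD     → 3
DUP     → 3 3
SUB     → 0
POP     → (empty)
PUSH -4 → -4
NEG     → 4
PUSH 71 → 4 71
DIV     → 0
DUP     → 0 0
SUB     → 0
PUSH 12 → 0 12
OVER    → 0 12 0
GT      → 0 1
ADD     → 1
STORE 1 → (empty)
PUSH -9 → -9
LOAD 1  → -9 1
POP     → -9
DUP     → -9 -9
OVER    → -9 -9 -9
LT      → -9 0
SUB     → -9
PUSH 1  → -9 1
PUSH 9  → -9 1 9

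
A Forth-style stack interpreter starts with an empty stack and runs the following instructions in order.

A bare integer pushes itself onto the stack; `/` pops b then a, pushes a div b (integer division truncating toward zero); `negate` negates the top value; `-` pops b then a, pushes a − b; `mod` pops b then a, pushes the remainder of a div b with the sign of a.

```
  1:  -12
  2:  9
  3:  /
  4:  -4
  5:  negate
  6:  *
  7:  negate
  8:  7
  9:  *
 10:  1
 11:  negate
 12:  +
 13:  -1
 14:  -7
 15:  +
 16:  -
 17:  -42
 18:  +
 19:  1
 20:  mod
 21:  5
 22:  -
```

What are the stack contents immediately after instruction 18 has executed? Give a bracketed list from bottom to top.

[-7]

-12    -> [-12]
9      -> [-12, 9]
/      -> [-1]
-4     -> [-1, -4]
negate -> [-1, 4]
*      -> [-4]
negate -> [4]
7      -> [4, 7]
*      -> [28]
1      -> [28, 1]
negate -> [28, -1]
+      -> [27]
-1     -> [27, -1]
-7     -> [27, -1, -7]
+      -> [27, -8]
-      -> [35]
-42    -> [35, -42]
+      -> [-7]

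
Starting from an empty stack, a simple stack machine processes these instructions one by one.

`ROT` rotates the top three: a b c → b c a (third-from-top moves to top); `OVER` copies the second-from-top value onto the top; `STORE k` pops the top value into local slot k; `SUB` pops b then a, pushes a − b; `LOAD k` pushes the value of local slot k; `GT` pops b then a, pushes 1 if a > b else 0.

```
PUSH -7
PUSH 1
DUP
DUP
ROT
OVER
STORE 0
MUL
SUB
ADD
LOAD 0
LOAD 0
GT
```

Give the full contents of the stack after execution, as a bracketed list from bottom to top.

PUSH -7 : [-7]
PUSH 1  : [-7, 1]
DUP     : [-7, 1, 1]
DUP     : [-7, 1, 1, 1]
ROT     : [-7, 1, 1, 1]
OVER    : [-7, 1, 1, 1, 1]
STORE 0 : [-7, 1, 1, 1]
MUL     : [-7, 1, 1]
SUB     : [-7, 0]
ADD     : [-7]
LOAD 0  : [-7, 1]
LOAD 0  : [-7, 1, 1]
GT      : [-7, 0]

[-7, 0]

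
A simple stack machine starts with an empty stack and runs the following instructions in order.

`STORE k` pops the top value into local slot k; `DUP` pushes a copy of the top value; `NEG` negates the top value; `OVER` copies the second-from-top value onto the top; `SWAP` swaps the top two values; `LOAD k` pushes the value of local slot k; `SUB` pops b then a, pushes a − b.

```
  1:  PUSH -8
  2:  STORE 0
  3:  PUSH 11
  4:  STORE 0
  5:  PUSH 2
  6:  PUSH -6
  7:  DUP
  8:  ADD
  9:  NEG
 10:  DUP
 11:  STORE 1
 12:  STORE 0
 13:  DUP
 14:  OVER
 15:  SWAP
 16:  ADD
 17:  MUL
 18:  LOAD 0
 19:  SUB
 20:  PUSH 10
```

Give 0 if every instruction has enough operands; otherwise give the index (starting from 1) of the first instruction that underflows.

0

PUSH -8 → [-8]
STORE 0 → []
PUSH 11 → [11]
STORE 0 → []
PUSH 2  → [2]
PUSH -6 → [2, -6]
DUP     → [2, -6, -6]
ADD     → [2, -12]
NEG     → [2, 12]
DUP     → [2, 12, 12]
STORE 1 → [2, 12]
STORE 0 → [2]
DUP     → [2, 2]
OVER    → [2, 2, 2]
SWAP    → [2, 2, 2]
ADD     → [2, 4]
MUL     → [8]
LOAD 0  → [8, 12]
SUB     → [-4]
PUSH 10 → [-4, 10]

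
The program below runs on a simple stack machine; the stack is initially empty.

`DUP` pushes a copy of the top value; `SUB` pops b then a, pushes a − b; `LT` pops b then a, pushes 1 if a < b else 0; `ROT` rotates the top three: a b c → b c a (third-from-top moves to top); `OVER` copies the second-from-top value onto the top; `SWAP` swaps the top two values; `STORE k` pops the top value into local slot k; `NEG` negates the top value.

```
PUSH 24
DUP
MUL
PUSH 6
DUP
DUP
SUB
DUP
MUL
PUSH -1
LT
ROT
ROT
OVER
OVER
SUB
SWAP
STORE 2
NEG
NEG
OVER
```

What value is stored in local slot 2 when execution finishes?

PUSH 24 : [24]
DUP     : [24, 24]
MUL     : [576]
PUSH 6  : [576, 6]
DUP     : [576, 6, 6]
DUP     : [576, 6, 6, 6]
SUB     : [576, 6, 0]
DUP     : [576, 6, 0, 0]
MUL     : [576, 6, 0]
PUSH -1 : [576, 6, 0, -1]
LT      : [576, 6, 0]
ROT     : [6, 0, 576]
ROT     : [0, 576, 6]
OVER    : [0, 576, 6, 576]
OVER    : [0, 576, 6, 576, 6]
SUB     : [0, 576, 6, 570]
SWAP    : [0, 576, 570, 6]
STORE 2 : [0, 576, 570]
NEG     : [0, 576, -570]
NEG     : [0, 576, 570]
OVER    : [0, 576, 570, 576]

6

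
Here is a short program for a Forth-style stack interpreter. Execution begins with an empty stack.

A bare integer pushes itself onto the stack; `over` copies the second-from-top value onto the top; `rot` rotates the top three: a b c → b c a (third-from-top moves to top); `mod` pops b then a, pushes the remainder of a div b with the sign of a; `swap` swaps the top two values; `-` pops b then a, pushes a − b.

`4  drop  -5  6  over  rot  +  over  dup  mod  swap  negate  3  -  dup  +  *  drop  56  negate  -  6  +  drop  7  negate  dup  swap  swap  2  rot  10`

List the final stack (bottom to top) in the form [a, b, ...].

[-7, 2, -7, 10]

4       4
drop    (empty)
-5      -5
6       -5 6
over    -5 6 -5
rot     6 -5 -5
+       6 -10
over    6 -10 6
dup     6 -10 6 6
mod     6 -10 0
swap    6 0 -10
negate  6 0 10
3       6 0 10 3
-       6 0 7
dup     6 0 7 7
+       6 0 14
*       6 0
drop    6
56      6 56
negate  6 -56
-       62
6       62 6
+       68
drop    (empty)
7       7
negate  -7
dup     -7 -7
swap    -7 -7
swap    -7 -7
2       -7 -7 2
rot     -7 2 -7
10      -7 2 -7 10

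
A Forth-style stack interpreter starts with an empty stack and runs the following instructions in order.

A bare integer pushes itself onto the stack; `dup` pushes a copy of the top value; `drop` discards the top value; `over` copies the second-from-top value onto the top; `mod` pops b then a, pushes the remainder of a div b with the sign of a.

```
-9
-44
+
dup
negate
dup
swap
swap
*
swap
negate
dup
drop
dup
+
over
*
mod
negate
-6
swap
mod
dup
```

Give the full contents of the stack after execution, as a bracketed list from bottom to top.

-9      -9
-44     -9 -44
+       -53
dup     -53 -53
negate  -53 53
dup     -53 53 53
swap    -53 53 53
swap    -53 53 53
*       -53 2809
swap    2809 -53
negate  2809 53
dup     2809 53 53
drop    2809 53
dup     2809 53 53
+       2809 106
over    2809 106 2809
*       2809 297754
mod     2809
negate  -2809
-6      -2809 -6
swap    -6 -2809
mod     -6
dup     -6 -6

[-6, -6]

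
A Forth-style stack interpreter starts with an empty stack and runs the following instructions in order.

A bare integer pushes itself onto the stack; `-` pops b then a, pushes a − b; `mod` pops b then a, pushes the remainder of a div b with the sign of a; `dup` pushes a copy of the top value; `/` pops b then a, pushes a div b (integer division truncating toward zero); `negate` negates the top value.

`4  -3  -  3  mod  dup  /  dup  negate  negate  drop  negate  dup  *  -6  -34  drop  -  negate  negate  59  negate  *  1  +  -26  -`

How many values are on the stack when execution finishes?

1

4      : 4
-3     : 4 -3
-      : 7
3      : 7 3
mod    : 1
dup    : 1 1
/      : 1
dup    : 1 1
negate : 1 -1
negate : 1 1
drop   : 1
negate : -1
dup    : -1 -1
*      : 1
-6     : 1 -6
-34    : 1 -6 -34
drop   : 1 -6
-      : 7
negate : -7
negate : 7
59     : 7 59
negate : 7 -59
*      : -413
1      : -413 1
+      : -412
-26    : -412 -26
-      : -386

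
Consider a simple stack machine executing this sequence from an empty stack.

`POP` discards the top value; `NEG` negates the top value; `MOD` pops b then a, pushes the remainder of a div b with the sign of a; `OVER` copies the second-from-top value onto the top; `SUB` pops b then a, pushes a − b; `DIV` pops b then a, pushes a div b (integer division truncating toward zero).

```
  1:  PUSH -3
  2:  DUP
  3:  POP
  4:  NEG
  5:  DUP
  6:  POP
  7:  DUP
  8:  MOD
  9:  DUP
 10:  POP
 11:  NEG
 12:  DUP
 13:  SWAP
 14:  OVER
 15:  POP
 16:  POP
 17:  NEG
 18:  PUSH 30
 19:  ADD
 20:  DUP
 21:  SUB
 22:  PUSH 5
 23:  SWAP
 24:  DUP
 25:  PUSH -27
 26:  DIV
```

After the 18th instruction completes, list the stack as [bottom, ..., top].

[0, 30]

PUSH -3  [-3]
DUP      [-3, -3]
POP      [-3]
NEG      [3]
DUP      [3, 3]
POP      [3]
DUP      [3, 3]
MOD      [0]
DUP      [0, 0]
POP      [0]
NEG      [0]
DUP      [0, 0]
SWAP     [0, 0]
OVER     [0, 0, 0]
POP      [0, 0]
POP      [0]
NEG      [0]
PUSH 30  [0, 30]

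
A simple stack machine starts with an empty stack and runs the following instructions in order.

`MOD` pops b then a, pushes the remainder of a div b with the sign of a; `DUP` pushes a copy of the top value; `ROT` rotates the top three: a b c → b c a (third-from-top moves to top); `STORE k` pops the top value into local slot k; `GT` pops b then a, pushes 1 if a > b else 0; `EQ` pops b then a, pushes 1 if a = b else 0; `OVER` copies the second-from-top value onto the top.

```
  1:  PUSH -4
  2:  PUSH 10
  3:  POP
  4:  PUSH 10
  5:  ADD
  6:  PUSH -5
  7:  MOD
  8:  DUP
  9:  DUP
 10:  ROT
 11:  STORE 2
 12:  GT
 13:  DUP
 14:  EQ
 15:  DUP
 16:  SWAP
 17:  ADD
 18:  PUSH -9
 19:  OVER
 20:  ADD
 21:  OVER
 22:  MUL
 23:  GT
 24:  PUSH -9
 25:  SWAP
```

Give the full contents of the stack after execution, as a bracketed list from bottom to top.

[-9, 1]

PUSH -4 → -4
PUSH 10 → -4 10
POP     → -4
PUSH 10 → -4 10
ADD     → 6
PUSH -5 → 6 -5
MOD     → 1
DUP     → 1 1
DUP     → 1 1 1
ROT     → 1 1 1
STORE 2 → 1 1
GT      → 0
DUP     → 0 0
EQ      → 1
DUP     → 1 1
SWAP    → 1 1
ADD     → 2
PUSH -9 → 2 -9
OVER    → 2 -9 2
ADD     → 2 -7
OVER    → 2 -7 2
MUL     → 2 -14
GT      → 1
PUSH -9 → 1 -9
SWAP    → -9 1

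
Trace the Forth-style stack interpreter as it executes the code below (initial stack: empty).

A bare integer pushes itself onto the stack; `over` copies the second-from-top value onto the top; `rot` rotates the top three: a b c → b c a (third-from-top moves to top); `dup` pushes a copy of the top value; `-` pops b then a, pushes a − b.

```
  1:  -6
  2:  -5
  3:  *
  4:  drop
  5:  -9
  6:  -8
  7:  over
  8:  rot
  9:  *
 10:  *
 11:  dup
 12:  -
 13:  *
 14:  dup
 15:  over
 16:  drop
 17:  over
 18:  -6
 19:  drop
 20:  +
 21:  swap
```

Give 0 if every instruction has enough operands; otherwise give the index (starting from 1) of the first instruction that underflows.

13

-6    -6
-5    -6 -5
*     30
drop  (empty)
-9    -9
-8    -9 -8
over  -9 -8 -9
rot   -8 -9 -9
*     -8 81
*     -648
dup   -648 -648
-     0
*  — needs 2 operands, stack has 1 → underflow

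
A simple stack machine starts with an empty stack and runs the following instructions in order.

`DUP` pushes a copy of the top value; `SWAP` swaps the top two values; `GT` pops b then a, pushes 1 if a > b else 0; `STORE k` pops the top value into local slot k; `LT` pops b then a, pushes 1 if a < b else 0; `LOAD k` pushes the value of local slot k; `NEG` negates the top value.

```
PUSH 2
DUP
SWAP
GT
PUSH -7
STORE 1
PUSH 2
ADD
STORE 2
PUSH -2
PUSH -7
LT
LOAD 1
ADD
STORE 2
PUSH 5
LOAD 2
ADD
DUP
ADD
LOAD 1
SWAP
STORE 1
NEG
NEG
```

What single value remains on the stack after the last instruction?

PUSH 2  -> 2
DUP     -> 2 2
SWAP    -> 2 2
GT      -> 0
PUSH -7 -> 0 -7
STORE 1 -> 0
PUSH 2  -> 0 2
ADD     -> 2
STORE 2 -> (empty)
PUSH -2 -> -2
PUSH -7 -> -2 -7
LT      -> 0
LOAD 1  -> 0 -7
ADD     -> -7
STORE 2 -> (empty)
PUSH 5  -> 5
LOAD 2  -> 5 -7
ADD     -> -2
DUP     -> -2 -2
ADD     -> -4
LOAD 1  -> -4 -7
SWAP    -> -7 -4
STORE 1 -> -7
NEG     -> 7
NEG     -> -7

-7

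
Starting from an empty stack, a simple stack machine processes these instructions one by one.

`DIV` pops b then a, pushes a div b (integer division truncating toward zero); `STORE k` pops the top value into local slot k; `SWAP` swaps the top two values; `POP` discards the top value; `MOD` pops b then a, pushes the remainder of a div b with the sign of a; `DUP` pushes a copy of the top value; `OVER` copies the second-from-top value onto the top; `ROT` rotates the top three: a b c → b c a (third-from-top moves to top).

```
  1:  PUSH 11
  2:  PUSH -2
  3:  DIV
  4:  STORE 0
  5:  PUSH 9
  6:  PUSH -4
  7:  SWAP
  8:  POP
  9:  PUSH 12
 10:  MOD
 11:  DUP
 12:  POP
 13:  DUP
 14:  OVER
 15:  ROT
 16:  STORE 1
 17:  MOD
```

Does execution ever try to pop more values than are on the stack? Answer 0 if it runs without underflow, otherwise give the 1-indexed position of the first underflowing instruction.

PUSH 11 → [11]
PUSH -2 → [11, -2]
DIV     → [-5]
STORE 0 → []
PUSH 9  → [9]
PUSH -4 → [9, -4]
SWAP    → [-4, 9]
POP     → [-4]
PUSH 12 → [-4, 12]
MOD     → [-4]
DUP     → [-4, -4]
POP     → [-4]
DUP     → [-4, -4]
OVER    → [-4, -4, -4]
ROT     → [-4, -4, -4]
STORE 1 → [-4, -4]
MOD     → [0]

0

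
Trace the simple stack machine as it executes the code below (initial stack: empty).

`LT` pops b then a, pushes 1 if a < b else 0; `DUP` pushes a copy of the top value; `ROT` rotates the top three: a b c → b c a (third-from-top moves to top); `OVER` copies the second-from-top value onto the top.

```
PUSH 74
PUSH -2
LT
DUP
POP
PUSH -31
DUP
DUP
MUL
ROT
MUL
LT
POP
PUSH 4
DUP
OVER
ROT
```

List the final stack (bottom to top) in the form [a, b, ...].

[4, 4, 4]

PUSH 74  : 74
PUSH -2  : 74 -2
LT       : 0
DUP      : 0 0
POP      : 0
PUSH -31 : 0 -31
DUP      : 0 -31 -31
DUP      : 0 -31 -31 -31
MUL      : 0 -31 961
ROT      : -31 961 0
MUL      : -31 0
LT       : 1
POP      : (empty)
PUSH 4   : 4
DUP      : 4 4
OVER     : 4 4 4
ROT      : 4 4 4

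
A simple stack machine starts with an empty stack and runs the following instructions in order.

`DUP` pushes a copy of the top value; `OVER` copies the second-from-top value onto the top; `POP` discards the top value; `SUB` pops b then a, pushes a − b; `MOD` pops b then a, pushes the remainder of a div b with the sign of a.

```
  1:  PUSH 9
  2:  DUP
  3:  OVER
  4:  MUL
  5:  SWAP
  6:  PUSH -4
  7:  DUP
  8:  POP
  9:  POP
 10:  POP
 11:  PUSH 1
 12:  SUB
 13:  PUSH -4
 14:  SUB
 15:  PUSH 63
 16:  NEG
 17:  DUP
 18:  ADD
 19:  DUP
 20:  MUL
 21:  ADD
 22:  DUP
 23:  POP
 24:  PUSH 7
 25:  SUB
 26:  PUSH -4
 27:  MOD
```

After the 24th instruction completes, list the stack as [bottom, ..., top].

[15960, 7]

PUSH 9   9
DUP      9 9
OVER     9 9 9
MUL      9 81
SWAP     81 9
PUSH -4  81 9 -4
DUP      81 9 -4 -4
POP      81 9 -4
POP      81 9
POP      81
PUSH 1   81 1
SUB      80
PUSH -4  80 -4
SUB      84
PUSH 63  84 63
NEG      84 -63
DUP      84 -63 -63
ADD      84 -126
DUP      84 -126 -126
MUL      84 15876
ADD      15960
DUP      15960 15960
POP      15960
PUSH 7   15960 7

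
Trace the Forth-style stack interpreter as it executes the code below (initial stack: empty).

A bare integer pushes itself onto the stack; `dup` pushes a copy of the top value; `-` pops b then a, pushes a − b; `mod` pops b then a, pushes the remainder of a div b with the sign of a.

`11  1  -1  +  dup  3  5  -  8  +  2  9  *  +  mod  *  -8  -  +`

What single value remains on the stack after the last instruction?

19

11  → 11
1   → 11 1
-1  → 11 1 -1
+   → 11 0
dup → 11 0 0
3   → 11 0 0 3
5   → 11 0 0 3 5
-   → 11 0 0 -2
8   → 11 0 0 -2 8
+   → 11 0 0 6
2   → 11 0 0 6 2
9   → 11 0 0 6 2 9
*   → 11 0 0 6 18
+   → 11 0 0 24
mod → 11 0 0
*   → 11 0
-8  → 11 0 -8
-   → 11 8
+   → 19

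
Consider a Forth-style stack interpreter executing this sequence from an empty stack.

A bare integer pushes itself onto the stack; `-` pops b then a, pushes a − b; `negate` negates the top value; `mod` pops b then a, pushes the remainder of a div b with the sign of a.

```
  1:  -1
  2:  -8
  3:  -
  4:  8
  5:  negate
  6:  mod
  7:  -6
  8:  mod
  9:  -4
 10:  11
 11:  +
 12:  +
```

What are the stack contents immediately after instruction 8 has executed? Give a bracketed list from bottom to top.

-1      [-1]
-8      [-1, -8]
-       [7]
8       [7, 8]
negate  [7, -8]
mod     [7]
-6      [7, -6]
mod     [1]

[1]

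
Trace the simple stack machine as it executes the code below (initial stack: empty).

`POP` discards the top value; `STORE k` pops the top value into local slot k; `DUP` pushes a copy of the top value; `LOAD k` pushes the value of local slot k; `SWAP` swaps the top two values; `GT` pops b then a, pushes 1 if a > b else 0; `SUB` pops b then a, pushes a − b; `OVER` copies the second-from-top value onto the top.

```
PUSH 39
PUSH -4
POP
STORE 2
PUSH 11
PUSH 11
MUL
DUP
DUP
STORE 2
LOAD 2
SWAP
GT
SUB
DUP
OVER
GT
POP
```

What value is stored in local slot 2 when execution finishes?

PUSH 39 : [39]
PUSH -4 : [39, -4]
POP     : [39]
STORE 2 : []
PUSH 11 : [11]
PUSH 11 : [11, 11]
MUL     : [121]
DUP     : [121, 121]
DUP     : [121, 121, 121]
STORE 2 : [121, 121]
LOAD 2  : [121, 121, 121]
SWAP    : [121, 121, 121]
GT      : [121, 0]
SUB     : [121]
DUP     : [121, 121]
OVER    : [121, 121, 121]
GT      : [121, 0]
POP     : [121]

121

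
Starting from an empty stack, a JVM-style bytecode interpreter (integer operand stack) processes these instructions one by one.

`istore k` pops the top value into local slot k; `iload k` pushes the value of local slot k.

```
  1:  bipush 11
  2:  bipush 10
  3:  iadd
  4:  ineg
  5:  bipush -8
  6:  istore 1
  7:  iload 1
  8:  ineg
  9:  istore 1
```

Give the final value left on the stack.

-21

bipush 11 -> 11
bipush 10 -> 11 10
iadd      -> 21
ineg      -> -21
bipush -8 -> -21 -8
istore 1  -> -21
iload 1   -> -21 -8
ineg      -> -21 8
istore 1  -> -21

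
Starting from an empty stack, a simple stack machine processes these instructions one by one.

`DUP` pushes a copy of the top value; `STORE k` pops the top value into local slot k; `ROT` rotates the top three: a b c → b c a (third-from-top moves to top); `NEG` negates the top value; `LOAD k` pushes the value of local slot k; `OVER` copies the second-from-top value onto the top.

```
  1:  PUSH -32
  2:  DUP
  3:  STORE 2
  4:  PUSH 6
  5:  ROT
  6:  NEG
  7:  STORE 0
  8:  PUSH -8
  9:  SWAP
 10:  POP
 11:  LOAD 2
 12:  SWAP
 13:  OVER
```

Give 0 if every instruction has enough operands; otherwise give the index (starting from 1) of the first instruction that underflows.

PUSH -32 -> [-32]
DUP      -> [-32, -32]
STORE 2  -> [-32]
PUSH 6   -> [-32, 6]
ROT  — needs 3 operands, stack has 2 → underflow

5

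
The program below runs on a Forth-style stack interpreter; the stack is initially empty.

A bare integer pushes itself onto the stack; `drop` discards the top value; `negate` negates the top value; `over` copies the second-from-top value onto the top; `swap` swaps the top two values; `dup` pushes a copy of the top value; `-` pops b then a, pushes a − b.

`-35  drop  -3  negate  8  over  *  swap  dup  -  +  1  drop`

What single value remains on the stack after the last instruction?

24

-35    -> [-35]
drop   -> []
-3     -> [-3]
negate -> [3]
8      -> [3, 8]
over   -> [3, 8, 3]
*      -> [3, 24]
swap   -> [24, 3]
dup    -> [24, 3, 3]
-      -> [24, 0]
+      -> [24]
1      -> [24, 1]
drop   -> [24]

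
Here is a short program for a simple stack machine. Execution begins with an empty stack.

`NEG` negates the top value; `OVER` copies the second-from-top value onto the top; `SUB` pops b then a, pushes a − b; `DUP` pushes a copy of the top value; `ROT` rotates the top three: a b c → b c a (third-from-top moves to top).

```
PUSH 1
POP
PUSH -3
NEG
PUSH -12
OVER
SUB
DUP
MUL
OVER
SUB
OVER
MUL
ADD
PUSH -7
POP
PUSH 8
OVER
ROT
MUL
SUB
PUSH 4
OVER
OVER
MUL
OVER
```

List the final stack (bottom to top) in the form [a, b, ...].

PUSH 1   : 1
POP      : (empty)
PUSH -3  : -3
NEG      : 3
PUSH -12 : 3 -12
OVER     : 3 -12 3
SUB      : 3 -15
DUP      : 3 -15 -15
MUL      : 3 225
OVER     : 3 225 3
SUB      : 3 222
OVER     : 3 222 3
MUL      : 3 666
ADD      : 669
PUSH -7  : 669 -7
POP      : 669
PUSH 8   : 669 8
OVER     : 669 8 669
ROT      : 8 669 669
MUL      : 8 447561
SUB      : -447553
PUSH 4   : -447553 4
OVER     : -447553 4 -447553
OVER     : -447553 4 -447553 4
MUL      : -447553 4 -1790212
OVER     : -447553 4 -1790212 4

[-447553, 4, -1790212, 4]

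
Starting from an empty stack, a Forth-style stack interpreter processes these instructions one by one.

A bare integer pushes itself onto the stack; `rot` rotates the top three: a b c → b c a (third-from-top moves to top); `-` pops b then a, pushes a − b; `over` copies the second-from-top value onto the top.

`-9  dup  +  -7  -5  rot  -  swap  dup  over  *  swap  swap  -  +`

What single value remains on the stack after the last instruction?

-9   → [-9]
dup  → [-9, -9]
+    → [-18]
-7   → [-18, -7]
-5   → [-18, -7, -5]
rot  → [-7, -5, -18]
-    → [-7, 13]
swap → [13, -7]
dup  → [13, -7, -7]
over → [13, -7, -7, -7]
*    → [13, -7, 49]
swap → [13, 49, -7]
swap → [13, -7, 49]
-    → [13, -56]
+    → [-43]

-43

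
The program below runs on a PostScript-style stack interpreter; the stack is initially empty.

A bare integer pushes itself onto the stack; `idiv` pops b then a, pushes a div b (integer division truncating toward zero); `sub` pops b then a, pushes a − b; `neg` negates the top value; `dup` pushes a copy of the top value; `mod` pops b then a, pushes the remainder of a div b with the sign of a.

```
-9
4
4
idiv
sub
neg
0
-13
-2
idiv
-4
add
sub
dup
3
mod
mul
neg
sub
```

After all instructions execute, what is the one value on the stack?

14

-9   → [-9]
4    → [-9, 4]
4    → [-9, 4, 4]
idiv → [-9, 1]
sub  → [-10]
neg  → [10]
0    → [10, 0]
-13  → [10, 0, -13]
-2   → [10, 0, -13, -2]
idiv → [10, 0, 6]
-4   → [10, 0, 6, -4]
add  → [10, 0, 2]
sub  → [10, -2]
dup  → [10, -2, -2]
3    → [10, -2, -2, 3]
mod  → [10, -2, -2]
mul  → [10, 4]
neg  → [10, -4]
sub  → [14]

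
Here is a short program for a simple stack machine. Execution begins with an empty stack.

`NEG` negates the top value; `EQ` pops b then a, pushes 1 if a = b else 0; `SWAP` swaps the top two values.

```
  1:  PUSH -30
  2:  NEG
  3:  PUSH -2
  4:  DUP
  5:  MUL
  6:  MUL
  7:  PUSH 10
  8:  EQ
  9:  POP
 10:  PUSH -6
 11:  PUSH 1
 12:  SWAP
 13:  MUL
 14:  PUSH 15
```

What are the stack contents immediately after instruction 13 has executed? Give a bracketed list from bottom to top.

PUSH -30 -> -30
NEG      -> 30
PUSH -2  -> 30 -2
DUP      -> 30 -2 -2
MUL      -> 30 4
MUL      -> 120
PUSH 10  -> 120 10
EQ       -> 0
POP      -> (empty)
PUSH -6  -> -6
PUSH 1   -> -6 1
SWAP     -> 1 -6
MUL      -> -6

[-6]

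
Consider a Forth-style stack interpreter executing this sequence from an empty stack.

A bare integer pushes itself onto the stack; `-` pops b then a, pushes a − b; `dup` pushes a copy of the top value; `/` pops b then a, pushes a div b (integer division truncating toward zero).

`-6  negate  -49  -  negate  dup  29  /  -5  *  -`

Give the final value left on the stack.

-60

-6     → -6
negate → 6
-49    → 6 -49
-      → 55
negate → -55
dup    → -55 -55
29     → -55 -55 29
/      → -55 -1
-5     → -55 -1 -5
*      → -55 5
-      → -60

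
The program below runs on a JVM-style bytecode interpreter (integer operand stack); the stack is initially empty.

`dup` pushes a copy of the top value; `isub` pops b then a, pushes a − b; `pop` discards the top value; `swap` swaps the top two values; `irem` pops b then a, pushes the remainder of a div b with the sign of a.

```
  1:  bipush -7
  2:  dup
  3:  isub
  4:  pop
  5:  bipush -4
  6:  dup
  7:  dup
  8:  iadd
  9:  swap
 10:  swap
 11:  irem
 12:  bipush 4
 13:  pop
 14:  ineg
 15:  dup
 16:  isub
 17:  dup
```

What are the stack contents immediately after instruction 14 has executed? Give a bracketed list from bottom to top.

bipush -7 → -7
dup       → -7 -7
isub      → 0
pop       → (empty)
bipush -4 → -4
dup       → -4 -4
dup       → -4 -4 -4
iadd      → -4 -8
swap      → -8 -4
swap      → -4 -8
irem      → -4
bipush 4  → -4 4
pop       → -4
ineg      → 4

[4]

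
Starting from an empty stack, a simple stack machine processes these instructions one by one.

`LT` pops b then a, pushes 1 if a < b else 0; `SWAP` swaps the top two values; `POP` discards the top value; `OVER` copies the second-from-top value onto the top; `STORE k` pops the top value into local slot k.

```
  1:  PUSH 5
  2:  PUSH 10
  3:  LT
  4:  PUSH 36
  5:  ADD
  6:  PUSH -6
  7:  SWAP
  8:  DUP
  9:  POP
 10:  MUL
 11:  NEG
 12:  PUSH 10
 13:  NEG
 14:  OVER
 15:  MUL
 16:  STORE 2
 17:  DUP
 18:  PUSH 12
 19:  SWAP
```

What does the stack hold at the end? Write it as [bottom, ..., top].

PUSH 5  -> [5]
PUSH 10 -> [5, 10]
LT      -> [1]
PUSH 36 -> [1, 36]
ADD     -> [37]
PUSH -6 -> [37, -6]
SWAP    -> [-6, 37]
DUP     -> [-6, 37, 37]
POP     -> [-6, 37]
MUL     -> [-222]
NEG     -> [222]
PUSH 10 -> [222, 10]
NEG     -> [222, -10]
OVER    -> [222, -10, 222]
MUL     -> [222, -2220]
STORE 2 -> [222]
DUP     -> [222, 222]
PUSH 12 -> [222, 222, 12]
SWAP    -> [222, 12, 222]

[222, 12, 222]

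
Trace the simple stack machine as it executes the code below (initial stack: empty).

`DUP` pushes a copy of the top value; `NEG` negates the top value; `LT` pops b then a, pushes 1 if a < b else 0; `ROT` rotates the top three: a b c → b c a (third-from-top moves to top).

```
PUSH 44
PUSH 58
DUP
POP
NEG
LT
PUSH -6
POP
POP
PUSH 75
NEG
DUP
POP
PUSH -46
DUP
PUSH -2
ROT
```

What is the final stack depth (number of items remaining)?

4

PUSH 44  -> [44]
PUSH 58  -> [44, 58]
DUP      -> [44, 58, 58]
POP      -> [44, 58]
NEG      -> [44, -58]
LT       -> [0]
PUSH -6  -> [0, -6]
POP      -> [0]
POP      -> []
PUSH 75  -> [75]
NEG      -> [-75]
DUP      -> [-75, -75]
POP      -> [-75]
PUSH -46 -> [-75, -46]
DUP      -> [-75, -46, -46]
PUSH -2  -> [-75, -46, -46, -2]
ROT      -> [-75, -46, -2, -46]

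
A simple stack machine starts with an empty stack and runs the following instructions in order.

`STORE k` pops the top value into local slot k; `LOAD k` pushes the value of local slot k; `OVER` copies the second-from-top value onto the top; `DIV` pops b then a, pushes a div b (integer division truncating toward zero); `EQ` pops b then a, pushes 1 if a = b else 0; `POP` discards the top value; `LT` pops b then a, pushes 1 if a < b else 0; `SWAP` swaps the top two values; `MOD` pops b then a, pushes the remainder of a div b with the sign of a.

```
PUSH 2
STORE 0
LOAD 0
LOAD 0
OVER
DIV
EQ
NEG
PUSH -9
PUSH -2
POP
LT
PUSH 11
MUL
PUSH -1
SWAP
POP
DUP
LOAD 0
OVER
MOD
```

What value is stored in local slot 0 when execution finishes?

PUSH 2  : [2]
STORE 0 : []
LOAD 0  : [2]
LOAD 0  : [2, 2]
OVER    : [2, 2, 2]
DIV     : [2, 1]
EQ      : [0]
NEG     : [0]
PUSH -9 : [0, -9]
PUSH -2 : [0, -9, -2]
POP     : [0, -9]
LT      : [0]
PUSH 11 : [0, 11]
MUL     : [0]
PUSH -1 : [0, -1]
SWAP    : [-1, 0]
POP     : [-1]
DUP     : [-1, -1]
LOAD 0  : [-1, -1, 2]
OVER    : [-1, -1, 2, -1]
MOD     : [-1, -1, 0]

2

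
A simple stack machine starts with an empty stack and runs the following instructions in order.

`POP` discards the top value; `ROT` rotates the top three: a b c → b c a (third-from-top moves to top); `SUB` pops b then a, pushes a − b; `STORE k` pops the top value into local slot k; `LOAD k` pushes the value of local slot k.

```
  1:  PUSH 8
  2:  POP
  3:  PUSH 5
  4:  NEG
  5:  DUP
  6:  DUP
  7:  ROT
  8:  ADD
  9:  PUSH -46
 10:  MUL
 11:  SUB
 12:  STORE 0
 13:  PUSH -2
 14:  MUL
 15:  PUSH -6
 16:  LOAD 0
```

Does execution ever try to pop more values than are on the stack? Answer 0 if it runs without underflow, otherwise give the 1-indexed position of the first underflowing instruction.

14

PUSH 8   → 8
POP      → (empty)
PUSH 5   → 5
NEG      → -5
DUP      → -5 -5
DUP      → -5 -5 -5
ROT      → -5 -5 -5
ADD      → -5 -10
PUSH -46 → -5 -10 -46
MUL      → -5 460
SUB      → -465
STORE 0  → (empty)
PUSH -2  → -2
MUL  — needs 2 operands, stack has 1 → underflow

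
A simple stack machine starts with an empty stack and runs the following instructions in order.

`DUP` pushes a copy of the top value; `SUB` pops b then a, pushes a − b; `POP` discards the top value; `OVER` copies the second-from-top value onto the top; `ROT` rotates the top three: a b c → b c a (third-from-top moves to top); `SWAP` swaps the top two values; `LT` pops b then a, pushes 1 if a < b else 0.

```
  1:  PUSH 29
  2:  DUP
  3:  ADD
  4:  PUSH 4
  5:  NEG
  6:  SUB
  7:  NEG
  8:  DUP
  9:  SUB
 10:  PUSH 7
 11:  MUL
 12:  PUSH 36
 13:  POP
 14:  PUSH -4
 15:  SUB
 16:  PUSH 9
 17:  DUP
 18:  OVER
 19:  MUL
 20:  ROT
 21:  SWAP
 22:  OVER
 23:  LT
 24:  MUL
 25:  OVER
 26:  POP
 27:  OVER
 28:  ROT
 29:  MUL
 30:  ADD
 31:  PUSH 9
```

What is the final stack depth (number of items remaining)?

PUSH 29 → [29]
DUP     → [29, 29]
ADD     → [58]
PUSH 4  → [58, 4]
NEG     → [58, -4]
SUB     → [62]
NEG     → [-62]
DUP     → [-62, -62]
SUB     → [0]
PUSH 7  → [0, 7]
MUL     → [0]
PUSH 36 → [0, 36]
POP     → [0]
PUSH -4 → [0, -4]
SUB     → [4]
PUSH 9  → [4, 9]
DUP     → [4, 9, 9]
OVER    → [4, 9, 9, 9]
MUL     → [4, 9, 81]
ROT     → [9, 81, 4]
SWAP    → [9, 4, 81]
OVER    → [9, 4, 81, 4]
LT      → [9, 4, 0]
MUL     → [9, 0]
OVER    → [9, 0, 9]
POP     → [9, 0]
OVER    → [9, 0, 9]
ROT     → [0, 9, 9]
MUL     → [0, 81]
ADD     → [81]
PUSH 9  → [81, 9]

2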